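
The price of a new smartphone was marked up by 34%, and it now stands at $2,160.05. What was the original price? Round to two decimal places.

The overall multiplier applied was 1.34.
So the original price was $2,160.05 ÷ 1.34 ≈ $1,611.98.

$1,611.98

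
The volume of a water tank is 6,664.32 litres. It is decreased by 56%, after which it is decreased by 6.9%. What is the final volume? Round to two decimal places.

Apply the 56% decrease: 6,664.32 × 0.44 = 2932.3008.
After the 6.9% decrease: 2932.3008 × 0.931 = 2729.9720448 ≈ 2,729.97.

2,729.97 litres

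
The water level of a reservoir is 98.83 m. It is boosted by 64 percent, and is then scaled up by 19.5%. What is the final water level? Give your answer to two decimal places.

After the 64% increase: 98.83 × 1.64 = 162.0812.
Apply the 19.5% increase: 162.0812 × 1.195 = 193.687034 ≈ 193.69.

193.69 m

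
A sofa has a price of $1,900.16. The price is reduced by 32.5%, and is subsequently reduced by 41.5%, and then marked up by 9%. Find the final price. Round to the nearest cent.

$817.85

Each change multiplies by a factor: 0.675 × 0.585 × 1.09 = 0.43041375.
$1,900.16 × 0.43041375 = $817.8549912 ≈ $817.85.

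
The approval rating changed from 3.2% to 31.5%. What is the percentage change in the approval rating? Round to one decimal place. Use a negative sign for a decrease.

The change is 31.5 − 3.2 = 28.3 percentage points.
Relative to the original 3.2%, that is 28.3 ÷ 3.2 ≈ 884.4%.

884.4%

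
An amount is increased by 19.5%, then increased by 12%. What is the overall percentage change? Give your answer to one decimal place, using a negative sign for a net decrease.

33.8%

The combined multiplier is 1.195 × 1.12 = 1.3384.
That corresponds to an increase of 33.8%.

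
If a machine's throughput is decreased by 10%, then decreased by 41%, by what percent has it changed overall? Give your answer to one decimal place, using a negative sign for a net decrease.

-46.9%

The combined multiplier is 0.9 × 0.59 = 0.531.
That corresponds to a decrease of 46.9%.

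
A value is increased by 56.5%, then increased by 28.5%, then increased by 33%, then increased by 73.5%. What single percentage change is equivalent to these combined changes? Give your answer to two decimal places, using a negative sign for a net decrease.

The combined multiplier is 1.565 × 1.285 × 1.33 × 1.735 = 4.64054073875.
That corresponds to an increase of 364.05%.

364.05%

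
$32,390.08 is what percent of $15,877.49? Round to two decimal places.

$32,390.08 ÷ $15,877.49 ≈ 204.00%.

204.00%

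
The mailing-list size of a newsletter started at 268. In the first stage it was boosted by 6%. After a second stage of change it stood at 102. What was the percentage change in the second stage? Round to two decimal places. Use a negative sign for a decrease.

After the first stage: 268 × 1.06 = 284.08.
Second-stage multiplier: 102 ÷ 284.08 ≈ 0.359054.
That is a change of -64.09%.

-64.09%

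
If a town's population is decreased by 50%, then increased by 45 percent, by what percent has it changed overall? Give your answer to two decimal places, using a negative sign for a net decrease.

-27.50%

The combined multiplier is 0.5 × 1.45 = 0.725.
That corresponds to a decrease of 27.50%.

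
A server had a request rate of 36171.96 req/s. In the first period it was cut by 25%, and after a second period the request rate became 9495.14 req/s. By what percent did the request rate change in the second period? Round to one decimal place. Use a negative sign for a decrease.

After the first period: 36171.96 × 0.75 = 27128.97.
Second-period multiplier: 9495.14 ÷ 27128.97 ≈ 0.35.
That is a change of -65.0%.

-65.0%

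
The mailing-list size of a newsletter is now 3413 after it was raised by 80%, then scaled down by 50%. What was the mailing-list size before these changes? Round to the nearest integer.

Undoing the 50% decrease: 3413 ÷ 0.5 = 6826.
Undoing the 80% increase: 6826 ÷ 1.8 ≈ 3792.

3792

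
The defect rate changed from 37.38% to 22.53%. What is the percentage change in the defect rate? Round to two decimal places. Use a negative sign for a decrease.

-39.73%

The change is 22.53 − 37.38 = -14.85 percentage points.
Relative to the original 37.38%, that is -14.85 ÷ 37.38 ≈ -39.73%.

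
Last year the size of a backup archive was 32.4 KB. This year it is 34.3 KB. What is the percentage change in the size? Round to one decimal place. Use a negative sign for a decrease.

5.9%

Change: 34.3 − 32.4 = 1.9.
Relative to the original: 1.9 ÷ 32.4 ≈ 5.9%.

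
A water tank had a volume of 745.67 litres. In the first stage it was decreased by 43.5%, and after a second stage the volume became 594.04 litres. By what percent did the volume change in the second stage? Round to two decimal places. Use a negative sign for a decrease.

After the first stage: 745.67 × 0.565 = 421.30355.
Second-stage multiplier: 594.04 ÷ 421.30355 ≈ 1.410005.
That is a change of 41.00%.

41.00%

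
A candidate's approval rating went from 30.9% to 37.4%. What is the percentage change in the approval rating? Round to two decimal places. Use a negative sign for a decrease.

The change is 37.4 − 30.9 = 6.5 percentage points.
Relative to the original 30.9%, that is 6.5 ÷ 30.9 ≈ 21.04%.

21.04%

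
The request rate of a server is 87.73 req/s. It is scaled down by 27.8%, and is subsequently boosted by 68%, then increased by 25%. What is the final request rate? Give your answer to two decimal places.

133.02 req/s

Each change multiplies by a factor: 0.722 × 1.68 × 1.25 = 1.5162.
87.73 × 1.5162 = 133.016226 ≈ 133.02.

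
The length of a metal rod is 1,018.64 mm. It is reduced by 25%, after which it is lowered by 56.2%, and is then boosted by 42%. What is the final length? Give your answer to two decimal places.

Each change multiplies by a factor: 0.75 × 0.438 × 1.42 = 0.46647.
1,018.64 × 0.46647 = 475.1650008 ≈ 475.17.

475.17 mm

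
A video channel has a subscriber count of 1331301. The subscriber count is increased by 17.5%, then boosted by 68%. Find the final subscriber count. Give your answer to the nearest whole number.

2627988

After the 17.5% increase: 1331301 × 1.175 = 1564278.675.
Apply the 68% increase: 1564278.675 × 1.68 = 2627988.174 ≈ 2627988.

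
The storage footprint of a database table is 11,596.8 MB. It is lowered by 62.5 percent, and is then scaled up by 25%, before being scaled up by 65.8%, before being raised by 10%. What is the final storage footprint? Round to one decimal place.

Apply the 62.5% decrease: 11,596.8 × 0.375 = 4348.8.
Apply the 25% increase: 4348.8 × 1.25 = 5436.
Apply the 65.8% increase: 5436 × 1.658 = 9012.888.
10% increase: 9012.888 × 1.1 = 9914.1768 ≈ 9,914.2.

9,914.2 MB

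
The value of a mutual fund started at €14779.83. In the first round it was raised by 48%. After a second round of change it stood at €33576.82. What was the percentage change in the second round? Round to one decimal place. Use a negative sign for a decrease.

After the first round: €14779.83 × 1.48 = €21874.1484.
Second-round multiplier: €33576.82 ÷ €21874.1484 ≈ 1.535.
That is a change of 53.5%.

53.5%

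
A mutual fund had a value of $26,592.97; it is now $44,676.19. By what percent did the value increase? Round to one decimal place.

68.0%

Change: $44,676.19 − $26,592.97 = $18,083.22.
Relative to the original: $18,083.22 ÷ $26,592.97 ≈ 68.0%.
So the value increased by 68.0%.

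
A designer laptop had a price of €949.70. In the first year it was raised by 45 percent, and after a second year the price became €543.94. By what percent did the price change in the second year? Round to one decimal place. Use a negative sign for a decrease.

After the first year: €949.70 × 1.45 = €1377.065.
Second-year multiplier: €543.94 ÷ €1377.065 ≈ 0.395.
That is a change of -60.5%.

-60.5%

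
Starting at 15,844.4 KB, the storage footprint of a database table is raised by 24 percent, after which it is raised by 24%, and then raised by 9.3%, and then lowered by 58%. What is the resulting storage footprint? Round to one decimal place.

11,183.8 KB

After the 24% increase: 15,844.4 × 1.24 = 19647.056.
After the 24% increase: 19647.056 × 1.24 = 24362.34944.
9.3% increase: 24362.34944 × 1.093 = 26628.04793792.
58% decrease: 26628.04793792 × 0.42 = 11183.7801339264 ≈ 11,183.8.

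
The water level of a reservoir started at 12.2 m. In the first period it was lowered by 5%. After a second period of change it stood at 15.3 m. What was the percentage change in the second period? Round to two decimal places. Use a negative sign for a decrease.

After the first period: 12.2 × 0.95 = 11.59.
Second-period multiplier: 15.3 ÷ 11.59 ≈ 1.320104.
That is a change of 32.01%.

32.01%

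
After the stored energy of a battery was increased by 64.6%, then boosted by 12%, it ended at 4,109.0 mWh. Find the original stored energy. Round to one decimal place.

Undoing the 12% increase: 4,109.0 ÷ 1.12 = 3668.75.
Undoing the 64.6% increase: 3668.75 ÷ 1.646 ≈ 2,228.9 mWh.

2,228.9 mWh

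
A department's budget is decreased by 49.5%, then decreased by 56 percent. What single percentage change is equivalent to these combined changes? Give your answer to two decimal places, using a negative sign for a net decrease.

The combined multiplier is 0.505 × 0.44 = 0.2222.
That corresponds to a decrease of 77.78%.

-77.78%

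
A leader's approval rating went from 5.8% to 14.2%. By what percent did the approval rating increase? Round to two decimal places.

144.83%

The change is 14.2 − 5.8 = 8.4 percentage points.
Relative to the original 5.8%, that is 8.4 ÷ 5.8 ≈ 144.83%.
So the approval rating rose by 144.83%.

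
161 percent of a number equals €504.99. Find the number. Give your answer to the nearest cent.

€504.99 ÷ 1.61 ≈ €313.66.

€313.66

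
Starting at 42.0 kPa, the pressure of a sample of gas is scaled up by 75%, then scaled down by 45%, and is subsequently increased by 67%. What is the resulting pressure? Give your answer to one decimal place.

75% increase: 42.0 × 1.75 = 73.5.
45% decrease: 73.5 × 0.55 = 40.425.
Apply the 67% increase: 40.425 × 1.67 = 67.50975 ≈ 67.5.

67.5 kPa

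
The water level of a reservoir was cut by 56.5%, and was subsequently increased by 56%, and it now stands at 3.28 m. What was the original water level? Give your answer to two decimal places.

4.83 m

The overall multiplier applied was 0.435 × 1.56 = 0.6786.
So the original water level was 3.28 ÷ 0.6786 ≈ 4.83 m.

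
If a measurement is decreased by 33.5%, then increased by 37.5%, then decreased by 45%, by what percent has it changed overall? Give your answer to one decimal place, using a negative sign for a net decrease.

The combined multiplier is 0.665 × 1.375 × 0.55 = 0.50290625.
That corresponds to a decrease of 49.7%.

-49.7%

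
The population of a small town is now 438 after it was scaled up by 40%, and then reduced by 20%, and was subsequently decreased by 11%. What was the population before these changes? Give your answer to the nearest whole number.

439

Undoing the 11% decrease: 438 ÷ 0.89 ≈ 492.134831.
Undoing the 20% decrease: 492.134831 ÷ 0.8 ≈ 615.168539.
Undoing the 40% increase: 615.168539 ÷ 1.4 ≈ 439.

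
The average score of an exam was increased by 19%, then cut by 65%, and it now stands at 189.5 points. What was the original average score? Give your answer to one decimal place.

The overall multiplier applied was 1.19 × 0.35 = 0.4165.
So the original average score was 189.5 ÷ 0.4165 ≈ 455.0 points.

455.0 points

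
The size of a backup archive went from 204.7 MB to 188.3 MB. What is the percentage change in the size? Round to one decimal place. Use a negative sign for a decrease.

Change: 188.3 − 204.7 = -16.4.
Relative to the original: -16.4 ÷ 204.7 ≈ -8.0%.

-8.0%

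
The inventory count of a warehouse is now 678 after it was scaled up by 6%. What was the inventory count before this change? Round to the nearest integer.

640

The overall multiplier applied was 1.06.
So the original inventory count was 678 ÷ 1.06 ≈ 640.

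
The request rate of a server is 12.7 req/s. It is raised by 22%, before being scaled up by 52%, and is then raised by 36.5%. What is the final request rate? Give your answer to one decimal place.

Each change multiplies by a factor: 1.22 × 1.52 × 1.365 = 2.531256.
12.7 × 2.531256 = 32.1469512 ≈ 32.1.

32.1 req/s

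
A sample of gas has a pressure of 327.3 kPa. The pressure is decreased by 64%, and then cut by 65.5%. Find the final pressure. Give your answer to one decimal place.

40.7 kPa

Each change multiplies by a factor: 0.36 × 0.345 = 0.1242.
327.3 × 0.1242 = 40.65066 ≈ 40.7.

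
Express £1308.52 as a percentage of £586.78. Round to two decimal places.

223.00%

£1308.52 ÷ £586.78 ≈ 223.00%.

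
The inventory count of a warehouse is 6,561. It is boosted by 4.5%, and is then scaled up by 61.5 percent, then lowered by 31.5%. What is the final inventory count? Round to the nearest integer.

7,585

Each change multiplies by a factor: 1.045 × 1.615 × 0.685 = 1.156057375.
6,561 × 1.156057375 = 7584.892437375 ≈ 7,585.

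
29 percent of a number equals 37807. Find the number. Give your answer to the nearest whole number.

130369

37807 ÷ 0.29 ≈ 130369.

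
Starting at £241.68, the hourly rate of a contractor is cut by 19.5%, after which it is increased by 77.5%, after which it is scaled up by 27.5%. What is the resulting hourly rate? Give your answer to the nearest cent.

19.5% decrease: £241.68 × 0.805 = £194.5524.
After the 77.5% increase: £194.5524 × 1.775 = £345.33051.
Apply the 27.5% increase: £345.33051 × 1.275 = £440.29640025 ≈ £440.30.

£440.30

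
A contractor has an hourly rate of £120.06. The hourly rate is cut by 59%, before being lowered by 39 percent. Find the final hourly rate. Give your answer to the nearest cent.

£30.03

Each change multiplies by a factor: 0.41 × 0.61 = 0.2501.
£120.06 × 0.2501 = £30.027006 ≈ £30.03.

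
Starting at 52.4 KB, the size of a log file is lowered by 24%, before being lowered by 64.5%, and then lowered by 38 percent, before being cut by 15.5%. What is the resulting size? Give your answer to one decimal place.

Apply the 24% decrease: 52.4 × 0.76 = 39.824.
Apply the 64.5% decrease: 39.824 × 0.355 = 14.13752.
38% decrease: 14.13752 × 0.62 = 8.7652624.
Apply the 15.5% decrease: 8.7652624 × 0.845 = 7.406646728 ≈ 7.4.

7.4 KB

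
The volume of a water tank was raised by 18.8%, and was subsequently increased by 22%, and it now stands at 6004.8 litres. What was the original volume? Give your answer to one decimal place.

The overall multiplier applied was 1.188 × 1.22 = 1.44936.
So the original volume was 6004.8 ÷ 1.44936 ≈ 4143.1 litres.

4143.1 litres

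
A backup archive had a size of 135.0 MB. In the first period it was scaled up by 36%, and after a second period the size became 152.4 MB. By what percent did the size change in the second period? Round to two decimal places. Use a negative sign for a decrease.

After the first period: 135.0 × 1.36 = 183.6.
Second-period multiplier: 152.4 ÷ 183.6 ≈ 0.830065.
That is a change of -16.99%.

-16.99%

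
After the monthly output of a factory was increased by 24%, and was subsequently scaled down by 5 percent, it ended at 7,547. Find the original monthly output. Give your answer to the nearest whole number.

6,407

The overall multiplier applied was 1.24 × 0.95 = 1.178.
So the original monthly output was 7,547 ÷ 1.178 ≈ 6,407.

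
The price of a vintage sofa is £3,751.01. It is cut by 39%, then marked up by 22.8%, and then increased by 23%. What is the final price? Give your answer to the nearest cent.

£3,456.06

Each change multiplies by a factor: 0.61 × 1.228 × 1.23 = 0.9213684.
£3,751.01 × 0.9213684 = £3456.062082084 ≈ £3,456.06.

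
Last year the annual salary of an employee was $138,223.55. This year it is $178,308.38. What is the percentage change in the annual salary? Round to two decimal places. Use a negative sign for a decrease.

29.00%

Change: $178,308.38 − $138,223.55 = $40,084.83.
Relative to the original: $40,084.83 ÷ $138,223.55 ≈ 29.00%.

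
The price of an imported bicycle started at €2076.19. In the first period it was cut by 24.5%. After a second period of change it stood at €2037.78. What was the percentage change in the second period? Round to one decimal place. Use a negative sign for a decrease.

30.0%

After the first period: €2076.19 × 0.755 = €1567.52345.
Second-period multiplier: €2037.78 ÷ €1567.52345 ≈ 1.3.
That is a change of 30.0%.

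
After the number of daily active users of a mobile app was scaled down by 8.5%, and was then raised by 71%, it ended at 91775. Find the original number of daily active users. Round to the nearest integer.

58655

Undoing the 71% increase: 91775 ÷ 1.71 ≈ 53669.590643.
Undoing the 8.5% decrease: 53669.590643 ÷ 0.915 ≈ 58655.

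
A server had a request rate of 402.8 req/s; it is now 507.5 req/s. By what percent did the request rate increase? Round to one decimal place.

26.0%

Change: 507.5 − 402.8 = 104.7.
Relative to the original: 104.7 ÷ 402.8 ≈ 26.0%.
So the request rate increased by 26.0%.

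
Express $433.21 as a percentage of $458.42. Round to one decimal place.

$433.21 ÷ $458.42 ≈ 94.5%.

94.5%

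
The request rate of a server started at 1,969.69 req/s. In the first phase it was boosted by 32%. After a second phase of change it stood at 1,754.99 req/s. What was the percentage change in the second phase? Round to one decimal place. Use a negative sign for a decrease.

-32.5%

After the first phase: 1,969.69 × 1.32 = 2599.9908.
Second-phase multiplier: 1,754.99 ÷ 2599.9908 ≈ 0.675.
That is a change of -32.5%.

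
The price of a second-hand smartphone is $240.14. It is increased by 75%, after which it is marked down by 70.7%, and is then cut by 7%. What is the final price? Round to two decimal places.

Apply the 75% increase: $240.14 × 1.75 = $420.245.
70.7% decrease: $420.245 × 0.293 = $123.131785.
After the 7% decrease: $123.131785 × 0.93 = $114.51256005 ≈ $114.51.

$114.51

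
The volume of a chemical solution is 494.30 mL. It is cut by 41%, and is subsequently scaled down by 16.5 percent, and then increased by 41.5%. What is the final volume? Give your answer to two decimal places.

344.58 mL

Apply the 41% decrease: 494.30 × 0.59 = 291.637.
Apply the 16.5% decrease: 291.637 × 0.835 = 243.516895.
41.5% increase: 243.516895 × 1.415 = 344.576406425 ≈ 344.58.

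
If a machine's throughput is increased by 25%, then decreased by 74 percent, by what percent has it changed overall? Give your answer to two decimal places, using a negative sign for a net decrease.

-67.50%

A 25% increase multiplies by 1.25.
Then a 74% decrease: 1.25 × 0.26 = 0.325.
Overall factor 0.325, i.e. -67.50%.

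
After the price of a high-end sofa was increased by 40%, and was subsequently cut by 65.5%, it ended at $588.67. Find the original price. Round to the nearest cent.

Undoing the 65.5% decrease: $588.67 ÷ 0.345 ≈ $1706.289855.
Undoing the 40% increase: $1706.289855 ÷ 1.4 ≈ $1218.78.

$1218.78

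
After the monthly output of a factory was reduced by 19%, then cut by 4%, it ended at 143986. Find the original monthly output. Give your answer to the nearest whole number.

The overall multiplier applied was 0.81 × 0.96 = 0.7776.
So the original monthly output was 143986 ÷ 0.7776 ≈ 185167.

185167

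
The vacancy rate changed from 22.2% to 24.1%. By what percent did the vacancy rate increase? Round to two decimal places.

The change is 24.1 − 22.2 = 1.9 percentage points.
Relative to the original 22.2%, that is 1.9 ÷ 22.2 ≈ 8.56%.
So the vacancy rate rose by 8.56%.

8.56%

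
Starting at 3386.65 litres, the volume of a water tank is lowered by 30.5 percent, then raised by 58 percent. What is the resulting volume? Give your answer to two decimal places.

Apply the 30.5% decrease: 3386.65 × 0.695 = 2353.72175.
58% increase: 2353.72175 × 1.58 = 3718.880365 ≈ 3718.88.

3718.88 litres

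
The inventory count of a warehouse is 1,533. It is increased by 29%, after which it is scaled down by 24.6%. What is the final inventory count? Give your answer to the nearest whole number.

1,491

Each change multiplies by a factor: 1.29 × 0.754 = 0.97266.
1,533 × 0.97266 = 1491.08778 ≈ 1,491.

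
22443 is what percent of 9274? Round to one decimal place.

22443 ÷ 9274 ≈ 242.0%.

242.0%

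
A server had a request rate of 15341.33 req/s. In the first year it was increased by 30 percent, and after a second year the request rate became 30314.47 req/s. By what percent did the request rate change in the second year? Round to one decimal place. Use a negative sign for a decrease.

52.0%

After the first year: 15341.33 × 1.3 = 19943.729.
Second-year multiplier: 30314.47 ÷ 19943.729 ≈ 1.52.
That is a change of 52.0%.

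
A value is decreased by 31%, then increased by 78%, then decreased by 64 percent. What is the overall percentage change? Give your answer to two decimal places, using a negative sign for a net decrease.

The combined multiplier is 0.69 × 1.78 × 0.36 = 0.442152.
That corresponds to a decrease of 55.78%.

-55.78%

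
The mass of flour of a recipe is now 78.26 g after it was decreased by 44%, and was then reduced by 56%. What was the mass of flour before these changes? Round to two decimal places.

The overall multiplier applied was 0.56 × 0.44 = 0.2464.
So the original mass of flour was 78.26 ÷ 0.2464 ≈ 317.61 g.

317.61 g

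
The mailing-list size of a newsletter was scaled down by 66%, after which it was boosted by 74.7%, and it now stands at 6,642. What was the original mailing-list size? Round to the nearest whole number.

Undoing the 74.7% increase: 6,642 ÷ 1.747 ≈ 3801.946193.
Undoing the 66% decrease: 3801.946193 ÷ 0.34 ≈ 11,182.

11,182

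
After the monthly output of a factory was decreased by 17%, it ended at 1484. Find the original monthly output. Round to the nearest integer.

The overall multiplier applied was 0.83.
So the original monthly output was 1484 ÷ 0.83 ≈ 1788.

1788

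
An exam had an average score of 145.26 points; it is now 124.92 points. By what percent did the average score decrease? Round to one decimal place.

14.0%

Change: 124.92 − 145.26 = -20.34.
Relative to the original: -20.34 ÷ 145.26 ≈ -14.0%.
So the average score decreased by 14.0%.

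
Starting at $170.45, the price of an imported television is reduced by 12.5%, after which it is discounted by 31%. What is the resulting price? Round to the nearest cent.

$102.91

Each change multiplies by a factor: 0.875 × 0.69 = 0.60375.
$170.45 × 0.60375 = $102.9091875 ≈ $102.91.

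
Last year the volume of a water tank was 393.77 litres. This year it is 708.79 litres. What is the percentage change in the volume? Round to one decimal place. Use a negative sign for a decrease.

80.0%

Change: 708.79 − 393.77 = 315.02.
Relative to the original: 315.02 ÷ 393.77 ≈ 80.0%.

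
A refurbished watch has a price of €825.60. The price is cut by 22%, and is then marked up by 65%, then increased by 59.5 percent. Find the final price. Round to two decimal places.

€1694.76

Apply the 22% decrease: €825.60 × 0.78 = €643.968.
After the 65% increase: €643.968 × 1.65 = €1062.5472.
59.5% increase: €1062.5472 × 1.595 = €1694.762784 ≈ €1694.76.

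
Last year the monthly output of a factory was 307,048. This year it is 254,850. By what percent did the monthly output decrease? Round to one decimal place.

Change: 254,850 − 307,048 = -52,198.
Relative to the original: -52,198 ÷ 307,048 ≈ -17.0%.
So the monthly output decreased by 17.0%.

17.0%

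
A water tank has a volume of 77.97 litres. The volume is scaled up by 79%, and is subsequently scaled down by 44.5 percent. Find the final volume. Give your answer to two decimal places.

Each change multiplies by a factor: 1.79 × 0.555 = 0.99345.
77.97 × 0.99345 = 77.4592965 ≈ 77.46.

77.46 litres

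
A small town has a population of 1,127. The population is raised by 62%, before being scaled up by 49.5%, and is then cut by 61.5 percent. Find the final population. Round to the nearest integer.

1,051

After the 62% increase: 1,127 × 1.62 = 1825.74.
49.5% increase: 1825.74 × 1.495 = 2729.4813.
Apply the 61.5% decrease: 2729.4813 × 0.385 = 1050.8503005 ≈ 1,051.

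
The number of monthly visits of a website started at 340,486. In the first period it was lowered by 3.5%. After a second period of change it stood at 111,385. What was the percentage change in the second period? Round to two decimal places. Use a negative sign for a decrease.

-66.10%

After the first period: 340,486 × 0.965 = 328568.99.
Second-period multiplier: 111,385 ÷ 328568.99 ≈ 0.339.
That is a change of -66.10%.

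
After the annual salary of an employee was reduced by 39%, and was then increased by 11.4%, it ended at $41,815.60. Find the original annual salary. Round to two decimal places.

Undoing the 11.4% increase: $41,815.60 ÷ 1.114 ≈ $37536.445242.
Undoing the 39% decrease: $37536.445242 ÷ 0.61 ≈ $61,535.16.

$61,535.16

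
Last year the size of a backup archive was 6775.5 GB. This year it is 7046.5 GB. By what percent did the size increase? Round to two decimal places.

Change: 7046.5 − 6775.5 = 271.0.
Relative to the original: 271.0 ÷ 6775.5 ≈ 4.00%.
So the size increased by 4.00%.

4.00%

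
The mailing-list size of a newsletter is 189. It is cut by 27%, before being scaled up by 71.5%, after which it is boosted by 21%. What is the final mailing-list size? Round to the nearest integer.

286

27% decrease: 189 × 0.73 = 137.97.
71.5% increase: 137.97 × 1.715 = 236.61855.
After the 21% increase: 236.61855 × 1.21 = 286.3084455 ≈ 286.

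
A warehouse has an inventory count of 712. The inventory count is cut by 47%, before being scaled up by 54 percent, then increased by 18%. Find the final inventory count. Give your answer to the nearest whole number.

686

Each change multiplies by a factor: 0.53 × 1.54 × 1.18 = 0.963116.
712 × 0.963116 = 685.738592 ≈ 686.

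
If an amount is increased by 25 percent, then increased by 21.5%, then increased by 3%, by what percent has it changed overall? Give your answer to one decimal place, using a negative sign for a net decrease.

A 25% increase multiplies by 1.25.
Then a 21.5% increase: 1.25 × 1.215 = 1.51875.
Then a 3% increase: 1.51875 × 1.03 = 1.5643125.
Overall factor 1.5643125, i.e. 56.4%.

56.4%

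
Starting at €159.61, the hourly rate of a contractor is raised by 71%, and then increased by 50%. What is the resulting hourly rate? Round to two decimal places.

€409.40

Each change multiplies by a factor: 1.71 × 1.5 = 2.565.
€159.61 × 2.565 = €409.39965 ≈ €409.40.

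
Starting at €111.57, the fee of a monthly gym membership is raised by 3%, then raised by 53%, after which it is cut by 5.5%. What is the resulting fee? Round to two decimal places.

Each change multiplies by a factor: 1.03 × 1.53 × 0.945 = 1.4892255.
€111.57 × 1.4892255 = €166.152889035 ≈ €166.15.

€166.15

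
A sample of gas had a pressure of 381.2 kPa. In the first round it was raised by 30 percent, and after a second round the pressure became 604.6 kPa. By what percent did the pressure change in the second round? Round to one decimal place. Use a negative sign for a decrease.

After the first round: 381.2 × 1.3 = 495.56.
Second-round multiplier: 604.6 ÷ 495.56 ≈ 1.22003.
That is a change of 22.0%.

22.0%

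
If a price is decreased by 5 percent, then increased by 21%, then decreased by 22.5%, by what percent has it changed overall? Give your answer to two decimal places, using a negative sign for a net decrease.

A 5% decrease multiplies by 0.95.
Then a 21% increase: 0.95 × 1.21 = 1.1495.
Then a 22.5% decrease: 1.1495 × 0.775 = 0.8908625.
Overall factor 0.8908625, i.e. -10.91%.

-10.91%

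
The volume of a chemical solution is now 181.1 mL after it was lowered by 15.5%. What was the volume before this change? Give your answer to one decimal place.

214.3 mL

The overall multiplier applied was 0.845.
So the original volume was 181.1 ÷ 0.845 ≈ 214.3 mL.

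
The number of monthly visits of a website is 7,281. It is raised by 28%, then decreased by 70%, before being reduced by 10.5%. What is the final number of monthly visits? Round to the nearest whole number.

Apply the 28% increase: 7,281 × 1.28 = 9319.68.
Apply the 70% decrease: 9319.68 × 0.3 = 2795.904.
After the 10.5% decrease: 2795.904 × 0.895 = 2502.33408 ≈ 2,502.

2,502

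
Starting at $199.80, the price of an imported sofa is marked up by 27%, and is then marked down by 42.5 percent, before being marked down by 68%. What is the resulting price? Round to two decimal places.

Apply the 27% increase: $199.80 × 1.27 = $253.746.
After the 42.5% decrease: $253.746 × 0.575 = $145.90395.
68% decrease: $145.90395 × 0.32 = $46.689264 ≈ $46.69.

$46.69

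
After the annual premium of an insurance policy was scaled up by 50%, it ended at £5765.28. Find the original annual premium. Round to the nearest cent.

The overall multiplier applied was 1.5.
So the original annual premium was £5765.28 ÷ 1.5 = £3843.52.

£3843.52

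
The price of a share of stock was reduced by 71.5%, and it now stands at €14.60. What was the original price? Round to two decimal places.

The overall multiplier applied was 0.285.
So the original price was €14.60 ÷ 0.285 ≈ €51.23.

€51.23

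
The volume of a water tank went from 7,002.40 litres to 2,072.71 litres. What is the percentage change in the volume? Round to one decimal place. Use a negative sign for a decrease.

Change: 2,072.71 − 7,002.40 = -4,929.69.
Relative to the original: -4,929.69 ÷ 7,002.40 ≈ -70.4%.

-70.4%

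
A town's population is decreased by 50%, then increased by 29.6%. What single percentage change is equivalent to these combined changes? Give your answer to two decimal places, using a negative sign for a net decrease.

-35.20%

A 50% decrease multiplies by 0.5.
Then a 29.6% increase: 0.5 × 1.296 = 0.648.
Overall factor 0.648, i.e. -35.20%.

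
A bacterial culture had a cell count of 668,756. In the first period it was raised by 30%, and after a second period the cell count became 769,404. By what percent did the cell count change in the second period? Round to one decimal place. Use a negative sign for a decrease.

-11.5%

After the first period: 668,756 × 1.3 = 869382.8.
Second-period multiplier: 769,404 ÷ 869382.8 ≈ 0.885.
That is a change of -11.5%.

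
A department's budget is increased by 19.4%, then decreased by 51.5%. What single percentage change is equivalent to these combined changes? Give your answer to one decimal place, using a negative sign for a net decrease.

The combined multiplier is 1.194 × 0.485 = 0.57909.
That corresponds to a decrease of 42.1%.

-42.1%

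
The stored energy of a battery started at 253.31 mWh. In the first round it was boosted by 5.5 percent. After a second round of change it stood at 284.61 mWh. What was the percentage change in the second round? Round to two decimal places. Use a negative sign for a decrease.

After the first round: 253.31 × 1.055 = 267.24205.
Second-round multiplier: 284.61 ÷ 267.24205 ≈ 1.06499.
That is a change of 6.50%.

6.50%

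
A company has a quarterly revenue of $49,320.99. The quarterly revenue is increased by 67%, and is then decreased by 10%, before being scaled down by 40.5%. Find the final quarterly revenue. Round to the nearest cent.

$44,107.02

67% increase: $49,320.99 × 1.67 = $82366.0533.
After the 10% decrease: $82366.0533 × 0.9 = $74129.44797.
40.5% decrease: $74129.44797 × 0.595 = $44107.02154215 ≈ $44,107.02.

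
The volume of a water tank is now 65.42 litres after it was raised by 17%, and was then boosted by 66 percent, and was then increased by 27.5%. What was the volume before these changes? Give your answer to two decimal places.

Undoing the 27.5% increase: 65.42 ÷ 1.275 ≈ 51.309804.
Undoing the 66% increase: 51.309804 ÷ 1.66 ≈ 30.90952.
Undoing the 17% increase: 30.90952 ÷ 1.17 ≈ 26.42 litres.

26.42 litres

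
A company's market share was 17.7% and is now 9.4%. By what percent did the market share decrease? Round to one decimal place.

46.9%

The change is 9.4 − 17.7 = -8.3 percentage points.
Relative to the original 17.7%, that is -8.3 ÷ 17.7 ≈ -46.9%.
So the market share fell by 46.9%.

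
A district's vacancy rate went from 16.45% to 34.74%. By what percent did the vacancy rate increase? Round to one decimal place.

111.2%

The change is 34.74 − 16.45 = 18.29 percentage points.
Relative to the original 16.45%, that is 18.29 ÷ 16.45 ≈ 111.2%.
So the vacancy rate rose by 111.2%.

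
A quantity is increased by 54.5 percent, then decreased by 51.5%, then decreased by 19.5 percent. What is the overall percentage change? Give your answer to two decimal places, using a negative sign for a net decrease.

A 54.5% increase multiplies by 1.545.
Then a 51.5% decrease: 1.545 × 0.485 = 0.749325.
Then a 19.5% decrease: 0.749325 × 0.805 = 0.603206625.
Overall factor 0.603206625, i.e. -39.68%.

-39.68%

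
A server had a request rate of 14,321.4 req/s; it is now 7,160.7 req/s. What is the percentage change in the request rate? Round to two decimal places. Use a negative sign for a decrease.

Change: 7,160.7 − 14,321.4 = -7,160.7.
Relative to the original: -7,160.7 ÷ 14,321.4 = -50.00%.

-50.00%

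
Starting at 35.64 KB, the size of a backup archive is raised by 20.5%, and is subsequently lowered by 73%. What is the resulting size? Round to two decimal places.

11.60 KB

Each change multiplies by a factor: 1.205 × 0.27 = 0.32535.
35.64 × 0.32535 = 11.595474 ≈ 11.60.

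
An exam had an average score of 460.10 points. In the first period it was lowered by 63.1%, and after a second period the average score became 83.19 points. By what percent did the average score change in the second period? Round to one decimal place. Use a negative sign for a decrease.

After the first period: 460.10 × 0.369 = 169.7769.
Second-period multiplier: 83.19 ÷ 169.7769 ≈ 0.49.
That is a change of -51.0%.

-51.0%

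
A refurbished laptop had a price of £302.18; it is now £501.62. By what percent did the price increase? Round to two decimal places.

66.00%

Change: £501.62 − £302.18 = £199.44.
Relative to the original: £199.44 ÷ £302.18 ≈ 66.00%.
So the price increased by 66.00%.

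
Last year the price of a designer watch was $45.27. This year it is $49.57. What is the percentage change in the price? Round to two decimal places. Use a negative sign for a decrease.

Change: $49.57 − $45.27 = $4.30.
Relative to the original: $4.30 ÷ $45.27 ≈ 9.50%.

9.50%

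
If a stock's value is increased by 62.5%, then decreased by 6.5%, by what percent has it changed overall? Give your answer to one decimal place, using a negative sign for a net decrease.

51.9%

A 62.5% increase multiplies by 1.625.
Then a 6.5% decrease: 1.625 × 0.935 = 1.519375.
Overall factor 1.519375, i.e. 51.9%.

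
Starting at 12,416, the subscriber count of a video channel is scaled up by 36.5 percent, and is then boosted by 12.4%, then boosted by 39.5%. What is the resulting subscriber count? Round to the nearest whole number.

26,574

36.5% increase: 12,416 × 1.365 = 16947.84.
12.4% increase: 16947.84 × 1.124 = 19049.37216.
Apply the 39.5% increase: 19049.37216 × 1.395 = 26573.8741632 ≈ 26,574.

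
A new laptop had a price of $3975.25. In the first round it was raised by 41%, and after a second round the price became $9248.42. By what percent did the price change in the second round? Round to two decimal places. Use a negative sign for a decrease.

65.00%

After the first round: $3975.25 × 1.41 = $5605.1025.
Second-round multiplier: $9248.42 ÷ $5605.1025 ≈ 1.65.
That is a change of 65.00%.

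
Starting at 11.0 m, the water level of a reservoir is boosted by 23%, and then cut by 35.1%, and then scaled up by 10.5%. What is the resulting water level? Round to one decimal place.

23% increase: 11.0 × 1.23 = 13.53.
Apply the 35.1% decrease: 13.53 × 0.649 = 8.78097.
10.5% increase: 8.78097 × 1.105 = 9.70297185 ≈ 9.7.

9.7 m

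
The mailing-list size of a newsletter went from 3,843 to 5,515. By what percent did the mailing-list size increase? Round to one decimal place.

Change: 5,515 − 3,843 = 1,672.
Relative to the original: 1,672 ÷ 3,843 ≈ 43.5%.
So the mailing-list size increased by 43.5%.

43.5%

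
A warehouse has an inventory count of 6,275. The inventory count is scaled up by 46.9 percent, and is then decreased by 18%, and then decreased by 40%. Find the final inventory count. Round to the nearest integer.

Each change multiplies by a factor: 1.469 × 0.82 × 0.6 = 0.722748.
6,275 × 0.722748 = 4535.2437 ≈ 4,535.

4,535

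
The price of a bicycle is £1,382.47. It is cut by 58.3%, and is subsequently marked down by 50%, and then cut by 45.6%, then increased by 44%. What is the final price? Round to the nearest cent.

58.3% decrease: £1,382.47 × 0.417 = £576.48999.
After the 50% decrease: £576.48999 × 0.5 = £288.244995.
45.6% decrease: £288.244995 × 0.544 = £156.80527728.
44% increase: £156.80527728 × 1.44 = £225.7995992832 ≈ £225.80.

£225.80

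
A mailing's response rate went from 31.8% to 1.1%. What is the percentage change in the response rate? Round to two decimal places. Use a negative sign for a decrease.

The change is 1.1 − 31.8 = -30.7 percentage points.
Relative to the original 31.8%, that is -30.7 ÷ 31.8 ≈ -96.54%.

-96.54%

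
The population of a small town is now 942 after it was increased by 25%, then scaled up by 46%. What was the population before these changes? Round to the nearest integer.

Undoing the 46% increase: 942 ÷ 1.46 ≈ 645.205479.
Undoing the 25% increase: 645.205479 ÷ 1.25 ≈ 516.

516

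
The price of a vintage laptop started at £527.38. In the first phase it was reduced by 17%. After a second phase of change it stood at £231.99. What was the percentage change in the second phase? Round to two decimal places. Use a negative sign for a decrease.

-47.00%

After the first phase: £527.38 × 0.83 = £437.7254.
Second-phase multiplier: £231.99 ÷ £437.7254 ≈ 0.52999.
That is a change of -47.00%.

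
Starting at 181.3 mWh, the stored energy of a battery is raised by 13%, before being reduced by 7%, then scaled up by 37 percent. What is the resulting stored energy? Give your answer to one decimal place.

261.0 mWh

Each change multiplies by a factor: 1.13 × 0.93 × 1.37 = 1.439733.
181.3 × 1.439733 = 261.0235929 ≈ 261.0.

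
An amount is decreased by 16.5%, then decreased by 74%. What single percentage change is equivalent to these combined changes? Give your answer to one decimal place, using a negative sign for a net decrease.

The combined multiplier is 0.835 × 0.26 = 0.2171.
That corresponds to a decrease of 78.3%.

-78.3%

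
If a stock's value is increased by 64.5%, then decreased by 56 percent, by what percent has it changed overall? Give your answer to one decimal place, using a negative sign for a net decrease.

The combined multiplier is 1.645 × 0.44 = 0.7238.
That corresponds to a decrease of 27.6%.

-27.6%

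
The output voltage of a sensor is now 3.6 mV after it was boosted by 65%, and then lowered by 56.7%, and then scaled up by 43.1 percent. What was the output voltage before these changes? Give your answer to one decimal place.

The overall multiplier applied was 1.65 × 0.433 × 1.431 = 1.02237795.
So the original output voltage was 3.6 ÷ 1.02237795 ≈ 3.5 mV.

3.5 mV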